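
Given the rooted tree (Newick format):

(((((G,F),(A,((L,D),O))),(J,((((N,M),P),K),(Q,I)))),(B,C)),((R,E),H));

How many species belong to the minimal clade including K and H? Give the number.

The MRCA of K and H is the root, so the clade is the entire tree.
That clade contains 18 terminal taxa: A, B, C, D, E, F, G, H, I, J, K, L, M, N, O, P, Q, R.

18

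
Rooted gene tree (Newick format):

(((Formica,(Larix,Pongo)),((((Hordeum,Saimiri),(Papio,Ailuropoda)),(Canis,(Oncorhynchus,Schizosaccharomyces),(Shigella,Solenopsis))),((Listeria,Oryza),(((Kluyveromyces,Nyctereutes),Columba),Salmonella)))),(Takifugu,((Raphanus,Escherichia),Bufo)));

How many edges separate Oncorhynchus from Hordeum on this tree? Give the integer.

The MRCA of Oncorhynchus and Hordeum is the node subtending (((Hordeum,Saimiri),(Papio,Ailuropoda)),(Canis,(Oncorhynchus,Schizosaccharomyces),(Shigella,Solenopsis))).
From Oncorhynchus up to that node: 3 branches. From Hordeum up to the same node: 3 branches. Total: 3 + 3 = 6.

6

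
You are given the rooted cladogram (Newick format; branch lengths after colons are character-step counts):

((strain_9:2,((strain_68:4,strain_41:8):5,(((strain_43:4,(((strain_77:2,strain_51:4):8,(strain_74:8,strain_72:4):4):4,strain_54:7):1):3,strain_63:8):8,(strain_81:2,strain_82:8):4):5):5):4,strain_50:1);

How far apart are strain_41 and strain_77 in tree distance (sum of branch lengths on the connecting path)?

The path runs strain_41 → … → MRCA → … → strain_77; the MRCA is the node subtending ((strain_68,strain_41),(((strain_43,(((strain_77,strain_51),(strain_74,strain_72)),strain_54)),strain_63),(strain_81,strain_82))).
Branch lengths along that path: 8 + 5 + 5 + 8 + 3 + 1 + 4 + 8 + 2 = 44.

44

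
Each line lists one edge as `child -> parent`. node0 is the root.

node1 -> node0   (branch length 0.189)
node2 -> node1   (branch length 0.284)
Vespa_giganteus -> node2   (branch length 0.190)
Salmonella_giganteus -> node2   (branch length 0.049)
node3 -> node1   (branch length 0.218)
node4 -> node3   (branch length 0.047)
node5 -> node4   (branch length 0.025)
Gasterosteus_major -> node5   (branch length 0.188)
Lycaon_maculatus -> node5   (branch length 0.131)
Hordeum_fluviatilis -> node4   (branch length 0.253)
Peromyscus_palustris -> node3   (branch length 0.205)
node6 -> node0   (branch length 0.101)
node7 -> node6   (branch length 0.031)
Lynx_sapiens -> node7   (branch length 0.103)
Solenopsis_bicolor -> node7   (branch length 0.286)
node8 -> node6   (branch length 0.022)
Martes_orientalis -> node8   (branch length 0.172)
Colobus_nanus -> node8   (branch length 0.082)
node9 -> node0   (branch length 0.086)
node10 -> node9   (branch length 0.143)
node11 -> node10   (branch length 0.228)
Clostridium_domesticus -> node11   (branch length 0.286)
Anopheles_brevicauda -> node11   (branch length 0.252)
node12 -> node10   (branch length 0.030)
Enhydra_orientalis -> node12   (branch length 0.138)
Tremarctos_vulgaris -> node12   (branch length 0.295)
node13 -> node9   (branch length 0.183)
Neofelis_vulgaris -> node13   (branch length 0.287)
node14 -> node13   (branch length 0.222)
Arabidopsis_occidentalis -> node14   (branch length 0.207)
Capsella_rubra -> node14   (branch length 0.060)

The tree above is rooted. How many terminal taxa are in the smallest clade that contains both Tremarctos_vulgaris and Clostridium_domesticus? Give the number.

4

The MRCA of Tremarctos_vulgaris and Clostridium_domesticus is the node subtending ((Clostridium_domesticus,Anopheles_brevicauda),(Enhydra_orientalis,Tremarctos_vulgaris)).
That clade contains 4 terminal taxa: Anopheles_brevicauda, Clostridium_domesticus, Enhydra_orientalis, Tremarctos_vulgaris.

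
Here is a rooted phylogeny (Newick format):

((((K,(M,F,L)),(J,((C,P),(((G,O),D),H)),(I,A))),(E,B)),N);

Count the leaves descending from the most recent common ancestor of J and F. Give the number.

13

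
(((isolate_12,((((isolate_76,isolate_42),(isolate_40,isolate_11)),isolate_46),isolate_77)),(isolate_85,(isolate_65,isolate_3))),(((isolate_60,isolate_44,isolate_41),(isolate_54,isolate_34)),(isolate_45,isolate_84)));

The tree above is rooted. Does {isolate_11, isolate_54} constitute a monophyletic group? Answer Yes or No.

The MRCA of the listed taxa is the root, so the smallest clade containing them is the whole tree.
That clade also contains isolate_12, isolate_3, isolate_34, isolate_40, isolate_41, isolate_42, isolate_44, isolate_45, isolate_46, isolate_60, isolate_65, isolate_76, isolate_77, isolate_84, isolate_85, which are not in the proposed group, so the group is not monophyletic.

No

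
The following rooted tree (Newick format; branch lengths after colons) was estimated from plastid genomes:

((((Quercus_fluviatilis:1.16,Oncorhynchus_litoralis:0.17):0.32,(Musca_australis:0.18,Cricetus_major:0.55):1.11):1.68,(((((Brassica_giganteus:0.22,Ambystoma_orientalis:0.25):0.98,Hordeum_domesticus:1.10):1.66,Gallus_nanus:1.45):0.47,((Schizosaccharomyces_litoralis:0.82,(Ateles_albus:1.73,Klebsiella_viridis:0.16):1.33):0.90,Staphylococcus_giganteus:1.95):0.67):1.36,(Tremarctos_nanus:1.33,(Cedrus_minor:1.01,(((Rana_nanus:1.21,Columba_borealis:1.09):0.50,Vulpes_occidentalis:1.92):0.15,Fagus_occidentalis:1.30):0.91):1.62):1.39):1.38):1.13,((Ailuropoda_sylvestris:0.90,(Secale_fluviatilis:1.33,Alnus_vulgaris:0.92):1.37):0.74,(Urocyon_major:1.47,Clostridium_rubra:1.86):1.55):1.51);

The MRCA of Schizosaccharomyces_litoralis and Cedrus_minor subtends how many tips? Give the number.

14

The MRCA of Schizosaccharomyces_litoralis and Cedrus_minor is the node subtending (((((Brassica_giganteus,Ambystoma_orientalis),Hordeum_domesticus),Gallus_nanus),((Schizosaccharomyces_litoralis,(Ateles_albus,Klebsiella_viridis)),Staphylococcus_giganteus)),(Tremarctos_nanus,(Cedrus_minor,(((Rana_nanus,Columba_borealis),Vulpes_occidentalis),Fagus_occidentalis)))).
That clade contains 14 terminal taxa: Ambystoma_orientalis, Ateles_albus, Brassica_giganteus, Cedrus_minor, Columba_borealis, Fagus_occidentalis, Gallus_nanus, Hordeum_domesticus, Klebsiella_viridis, Rana_nanus, Schizosaccharomyces_litoralis, Staphylococcus_giganteus, Tremarctos_nanus, Vulpes_occidentalis.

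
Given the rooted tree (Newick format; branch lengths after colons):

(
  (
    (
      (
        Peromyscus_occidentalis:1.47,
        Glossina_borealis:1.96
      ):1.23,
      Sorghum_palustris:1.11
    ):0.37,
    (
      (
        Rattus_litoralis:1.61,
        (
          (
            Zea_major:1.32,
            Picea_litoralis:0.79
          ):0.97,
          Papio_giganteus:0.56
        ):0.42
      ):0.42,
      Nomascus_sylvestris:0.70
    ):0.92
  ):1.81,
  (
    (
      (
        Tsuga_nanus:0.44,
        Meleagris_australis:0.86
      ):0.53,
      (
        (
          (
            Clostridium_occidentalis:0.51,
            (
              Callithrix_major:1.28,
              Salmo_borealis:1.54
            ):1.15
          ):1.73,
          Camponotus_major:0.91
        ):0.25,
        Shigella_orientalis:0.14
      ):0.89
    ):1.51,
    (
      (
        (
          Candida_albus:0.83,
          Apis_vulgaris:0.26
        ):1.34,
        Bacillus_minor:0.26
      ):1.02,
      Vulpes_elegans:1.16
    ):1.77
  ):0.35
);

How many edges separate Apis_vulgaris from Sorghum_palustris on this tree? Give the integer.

8

The MRCA of Apis_vulgaris and Sorghum_palustris is the root of the tree.
From Apis_vulgaris up to that node: 5 branches. From Sorghum_palustris up to the same node: 3 branches. Total: 5 + 3 = 8.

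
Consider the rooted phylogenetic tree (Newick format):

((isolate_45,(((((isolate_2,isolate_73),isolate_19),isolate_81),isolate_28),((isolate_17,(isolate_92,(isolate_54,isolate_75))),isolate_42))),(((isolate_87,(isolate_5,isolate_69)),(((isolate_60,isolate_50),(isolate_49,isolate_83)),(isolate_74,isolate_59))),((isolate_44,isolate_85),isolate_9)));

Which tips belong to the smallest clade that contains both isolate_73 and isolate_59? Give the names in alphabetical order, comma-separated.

isolate_17, isolate_19, isolate_2, isolate_28, isolate_42, isolate_44, isolate_45, isolate_49, isolate_5, isolate_50, isolate_54, isolate_59, isolate_60, isolate_69, isolate_73, isolate_74, isolate_75, isolate_81, isolate_83, isolate_85, isolate_87, isolate_9, isolate_92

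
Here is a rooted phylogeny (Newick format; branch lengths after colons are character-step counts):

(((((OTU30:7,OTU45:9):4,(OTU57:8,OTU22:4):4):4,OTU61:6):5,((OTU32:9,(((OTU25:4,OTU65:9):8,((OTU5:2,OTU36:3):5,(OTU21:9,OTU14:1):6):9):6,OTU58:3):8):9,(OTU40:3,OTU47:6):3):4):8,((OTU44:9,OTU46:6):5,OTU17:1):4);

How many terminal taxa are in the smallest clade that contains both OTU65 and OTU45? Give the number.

15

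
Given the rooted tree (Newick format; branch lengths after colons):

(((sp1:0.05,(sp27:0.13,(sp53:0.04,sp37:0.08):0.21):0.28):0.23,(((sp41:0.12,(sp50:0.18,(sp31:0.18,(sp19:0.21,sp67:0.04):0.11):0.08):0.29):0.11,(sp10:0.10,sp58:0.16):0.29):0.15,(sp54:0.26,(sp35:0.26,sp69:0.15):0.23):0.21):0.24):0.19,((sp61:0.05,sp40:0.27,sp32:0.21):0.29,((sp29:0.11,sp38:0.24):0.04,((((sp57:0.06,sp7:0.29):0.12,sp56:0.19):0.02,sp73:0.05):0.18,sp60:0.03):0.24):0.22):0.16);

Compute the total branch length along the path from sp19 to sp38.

2.04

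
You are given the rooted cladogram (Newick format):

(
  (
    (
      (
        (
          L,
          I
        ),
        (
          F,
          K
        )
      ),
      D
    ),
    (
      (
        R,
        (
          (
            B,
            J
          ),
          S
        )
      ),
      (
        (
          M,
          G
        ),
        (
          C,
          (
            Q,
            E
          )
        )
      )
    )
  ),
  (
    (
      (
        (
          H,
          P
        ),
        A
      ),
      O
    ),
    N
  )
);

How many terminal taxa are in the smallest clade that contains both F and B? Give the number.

The MRCA of F and B is the node subtending ((((L,I),(F,K)),D),((R,((B,J),S)),((M,G),(C,(Q,E))))).
That clade contains 14 terminal taxa: B, C, D, E, F, G, I, J, K, L, M, Q, R, S.

14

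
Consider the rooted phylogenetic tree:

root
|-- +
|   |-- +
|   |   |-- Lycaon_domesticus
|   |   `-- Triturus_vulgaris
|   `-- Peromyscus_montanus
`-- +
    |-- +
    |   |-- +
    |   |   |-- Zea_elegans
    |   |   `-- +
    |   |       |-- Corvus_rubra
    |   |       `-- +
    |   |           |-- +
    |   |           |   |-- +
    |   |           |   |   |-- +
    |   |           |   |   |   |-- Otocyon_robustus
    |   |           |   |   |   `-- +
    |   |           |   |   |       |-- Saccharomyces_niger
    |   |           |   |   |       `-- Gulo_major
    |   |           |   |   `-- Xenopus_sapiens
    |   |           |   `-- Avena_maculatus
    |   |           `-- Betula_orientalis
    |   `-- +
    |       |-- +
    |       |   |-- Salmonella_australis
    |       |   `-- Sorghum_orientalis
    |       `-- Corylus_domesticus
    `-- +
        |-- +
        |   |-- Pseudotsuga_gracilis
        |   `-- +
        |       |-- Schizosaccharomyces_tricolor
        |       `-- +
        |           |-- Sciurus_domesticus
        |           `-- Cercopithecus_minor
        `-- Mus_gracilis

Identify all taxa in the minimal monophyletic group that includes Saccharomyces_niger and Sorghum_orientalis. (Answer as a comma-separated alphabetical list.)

Avena_maculatus, Betula_orientalis, Corvus_rubra, Corylus_domesticus, Gulo_major, Otocyon_robustus, Saccharomyces_niger, Salmonella_australis, Sorghum_orientalis, Xenopus_sapiens, Zea_elegans

Tracing Saccharomyces_niger: it sits inside (Saccharomyces_niger,Gulo_major).
Tracing Sorghum_orientalis: it sits inside (Salmonella_australis,Sorghum_orientalis).
The smallest clade enclosing both is ((Zea_elegans,(Corvus_rubra,((((Otocyon_robustus,(Saccharomyces_niger,Gulo_major)),Xenopus_sapiens),Avena_maculatus),Betula_orientalis))),((Salmonella_australis,Sorghum_orientalis),Corylus_domesticus)); the answer is its 11 terminal taxa in alphabetical order.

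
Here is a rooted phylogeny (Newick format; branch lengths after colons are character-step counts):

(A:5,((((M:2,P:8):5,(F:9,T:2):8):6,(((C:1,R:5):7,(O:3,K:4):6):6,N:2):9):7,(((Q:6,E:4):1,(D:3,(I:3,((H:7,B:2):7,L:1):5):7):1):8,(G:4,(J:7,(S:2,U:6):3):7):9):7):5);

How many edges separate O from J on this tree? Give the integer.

9

The MRCA of O and J is the node subtending ((((M,P),(F,T)),(((C,R),(O,K)),N)),(((Q,E),(D,(I,((H,B),L)))),(G,(J,(S,U))))).
From O up to that node: 5 branches. From J up to the same node: 4 branches. Total: 5 + 4 = 9.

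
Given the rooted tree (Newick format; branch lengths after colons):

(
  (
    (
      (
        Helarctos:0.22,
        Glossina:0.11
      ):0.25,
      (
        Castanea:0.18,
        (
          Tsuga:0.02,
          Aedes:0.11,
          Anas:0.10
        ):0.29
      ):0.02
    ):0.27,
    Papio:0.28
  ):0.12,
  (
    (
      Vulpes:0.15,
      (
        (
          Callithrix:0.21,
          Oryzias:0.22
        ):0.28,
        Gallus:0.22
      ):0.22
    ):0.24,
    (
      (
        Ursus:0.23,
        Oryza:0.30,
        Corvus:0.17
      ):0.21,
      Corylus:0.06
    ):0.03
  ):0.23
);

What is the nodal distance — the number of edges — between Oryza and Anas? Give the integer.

9

The MRCA of Oryza and Anas is the root of the tree.
From Oryza up to that node: 4 branches. From Anas up to the same node: 5 branches. Total: 4 + 5 = 9.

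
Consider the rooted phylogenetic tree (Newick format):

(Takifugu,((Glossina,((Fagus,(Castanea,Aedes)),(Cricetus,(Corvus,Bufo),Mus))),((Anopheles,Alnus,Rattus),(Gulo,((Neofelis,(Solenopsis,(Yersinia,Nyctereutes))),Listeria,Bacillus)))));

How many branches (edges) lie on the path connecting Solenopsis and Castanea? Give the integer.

The MRCA of Solenopsis and Castanea is the node subtending ((Glossina,((Fagus,(Castanea,Aedes)),(Cricetus,(Corvus,Bufo),Mus))),((Anopheles,Alnus,Rattus),(Gulo,((Neofelis,(Solenopsis,(Yersinia,Nyctereutes))),Listeria,Bacillus)))).
From Solenopsis up to that node: 6 branches. From Castanea up to the same node: 5 branches. Total: 6 + 5 = 11.

11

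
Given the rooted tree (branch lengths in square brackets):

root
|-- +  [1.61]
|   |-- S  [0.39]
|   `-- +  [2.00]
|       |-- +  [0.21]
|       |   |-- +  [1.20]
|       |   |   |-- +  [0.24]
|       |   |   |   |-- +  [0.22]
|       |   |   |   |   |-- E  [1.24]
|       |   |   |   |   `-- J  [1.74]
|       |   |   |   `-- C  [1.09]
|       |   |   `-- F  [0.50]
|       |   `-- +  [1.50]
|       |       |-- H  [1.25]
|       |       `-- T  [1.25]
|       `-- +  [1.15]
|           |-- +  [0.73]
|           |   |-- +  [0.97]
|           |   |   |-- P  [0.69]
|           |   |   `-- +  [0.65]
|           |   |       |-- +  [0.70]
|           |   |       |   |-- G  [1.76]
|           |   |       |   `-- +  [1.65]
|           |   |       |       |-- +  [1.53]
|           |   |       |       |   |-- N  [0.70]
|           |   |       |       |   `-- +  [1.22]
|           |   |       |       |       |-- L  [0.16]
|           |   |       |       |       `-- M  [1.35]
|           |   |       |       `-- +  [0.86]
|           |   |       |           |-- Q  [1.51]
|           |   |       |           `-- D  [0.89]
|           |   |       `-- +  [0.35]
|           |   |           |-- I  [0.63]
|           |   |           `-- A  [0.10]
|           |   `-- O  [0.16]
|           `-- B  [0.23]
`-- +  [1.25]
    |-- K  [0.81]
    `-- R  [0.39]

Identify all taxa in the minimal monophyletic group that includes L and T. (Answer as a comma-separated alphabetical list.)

A, B, C, D, E, F, G, H, I, J, L, M, N, O, P, Q, T

Tracing L: it sits inside (L,M).
Tracing T: it sits inside (H,T).
The smallest clade enclosing both is (((((E,J),C),F),(H,T)),(((P,((G,((N,(L,M)),(Q,D))),(I,A))),O),B)); the answer is its 17 terminal taxa in alphabetical order.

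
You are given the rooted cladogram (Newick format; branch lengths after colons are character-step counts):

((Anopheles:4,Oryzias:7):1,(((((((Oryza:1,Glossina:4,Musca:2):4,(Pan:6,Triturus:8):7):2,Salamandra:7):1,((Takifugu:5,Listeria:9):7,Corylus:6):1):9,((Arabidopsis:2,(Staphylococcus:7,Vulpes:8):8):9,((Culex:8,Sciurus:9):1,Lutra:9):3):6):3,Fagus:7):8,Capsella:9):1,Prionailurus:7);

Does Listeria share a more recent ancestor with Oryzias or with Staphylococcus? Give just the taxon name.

Staphylococcus

The MRCA of Listeria and Staphylococcus subtends (((((Oryza,Glossina,Musca),(Pan,Triturus)),Salamandra),((Takifugu,Listeria),Corylus)),((Arabidopsis,(Staphylococcus,Vulpes)),((Culex,Sciurus),Lutra))) (15 taxa).
The MRCA of Listeria and Oryzias is the root, subtending the entire tree (20 taxa).
The first is nested inside the second, so Listeria shares a more recent common ancestor with Staphylococcus.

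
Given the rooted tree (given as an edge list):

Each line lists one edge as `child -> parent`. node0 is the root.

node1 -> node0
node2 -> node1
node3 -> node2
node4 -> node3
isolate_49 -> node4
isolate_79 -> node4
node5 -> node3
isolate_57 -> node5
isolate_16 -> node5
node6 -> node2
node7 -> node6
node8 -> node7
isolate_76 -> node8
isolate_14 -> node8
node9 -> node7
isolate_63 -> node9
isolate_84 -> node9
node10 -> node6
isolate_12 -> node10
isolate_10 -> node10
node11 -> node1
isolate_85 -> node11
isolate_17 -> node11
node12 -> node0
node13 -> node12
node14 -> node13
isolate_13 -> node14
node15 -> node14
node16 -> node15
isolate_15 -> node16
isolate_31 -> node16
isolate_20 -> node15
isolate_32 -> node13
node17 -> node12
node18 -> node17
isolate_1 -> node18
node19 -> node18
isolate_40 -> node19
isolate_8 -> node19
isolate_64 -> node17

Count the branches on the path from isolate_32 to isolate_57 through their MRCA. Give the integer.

The MRCA of isolate_32 and isolate_57 is the root of the tree.
From isolate_32 up to that node: 3 branches. From isolate_57 up to the same node: 5 branches. Total: 3 + 5 = 8.

8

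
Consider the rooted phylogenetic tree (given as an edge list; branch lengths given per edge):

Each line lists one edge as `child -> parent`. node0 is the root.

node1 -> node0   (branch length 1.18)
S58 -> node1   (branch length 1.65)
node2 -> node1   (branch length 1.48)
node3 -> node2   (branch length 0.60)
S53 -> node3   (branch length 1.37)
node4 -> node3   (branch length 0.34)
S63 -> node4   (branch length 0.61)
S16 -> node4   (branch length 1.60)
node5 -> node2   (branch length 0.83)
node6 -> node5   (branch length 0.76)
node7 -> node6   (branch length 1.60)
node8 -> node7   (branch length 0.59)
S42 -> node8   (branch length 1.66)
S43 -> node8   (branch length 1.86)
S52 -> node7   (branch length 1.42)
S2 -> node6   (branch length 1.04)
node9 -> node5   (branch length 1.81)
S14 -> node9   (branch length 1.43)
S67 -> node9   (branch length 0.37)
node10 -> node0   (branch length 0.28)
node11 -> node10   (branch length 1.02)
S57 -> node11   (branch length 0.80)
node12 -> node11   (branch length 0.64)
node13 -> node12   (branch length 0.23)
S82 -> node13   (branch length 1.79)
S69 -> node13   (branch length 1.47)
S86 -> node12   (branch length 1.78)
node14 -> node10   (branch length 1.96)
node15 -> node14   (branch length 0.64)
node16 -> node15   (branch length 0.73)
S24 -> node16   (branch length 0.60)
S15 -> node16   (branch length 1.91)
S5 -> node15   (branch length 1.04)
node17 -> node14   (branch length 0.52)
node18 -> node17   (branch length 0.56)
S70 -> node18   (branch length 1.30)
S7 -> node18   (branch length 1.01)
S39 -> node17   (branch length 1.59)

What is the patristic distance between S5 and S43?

The path runs S5 → … → MRCA → … → S43; the MRCA is the root of the tree.
Branch lengths along that path: 1.04 + 0.64 + 1.96 + 0.28 + 1.18 + 1.48 + 0.83 + 0.76 + 1.60 + 0.59 + 1.86 = 12.22.

12.22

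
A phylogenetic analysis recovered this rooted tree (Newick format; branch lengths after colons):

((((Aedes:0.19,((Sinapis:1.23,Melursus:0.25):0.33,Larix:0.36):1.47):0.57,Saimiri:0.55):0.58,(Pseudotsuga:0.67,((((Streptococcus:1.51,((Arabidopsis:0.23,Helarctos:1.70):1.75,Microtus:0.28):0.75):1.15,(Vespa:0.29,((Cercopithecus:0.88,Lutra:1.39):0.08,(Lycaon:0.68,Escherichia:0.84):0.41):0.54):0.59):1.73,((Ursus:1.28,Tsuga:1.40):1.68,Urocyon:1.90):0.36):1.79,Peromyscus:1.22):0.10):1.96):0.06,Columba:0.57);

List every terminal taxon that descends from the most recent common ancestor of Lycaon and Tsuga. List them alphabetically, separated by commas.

Tracing Lycaon: it sits inside (Lycaon,Escherichia).
Tracing Tsuga: it sits inside (Ursus,Tsuga).
The smallest clade enclosing both is (((Streptococcus,((Arabidopsis,Helarctos),Microtus)),(Vespa,((Cercopithecus,Lutra),(Lycaon,Escherichia)))),((Ursus,Tsuga),Urocyon)); the answer is its 12 terminal taxa in alphabetical order.

Arabidopsis, Cercopithecus, Escherichia, Helarctos, Lutra, Lycaon, Microtus, Streptococcus, Tsuga, Urocyon, Ursus, Vespa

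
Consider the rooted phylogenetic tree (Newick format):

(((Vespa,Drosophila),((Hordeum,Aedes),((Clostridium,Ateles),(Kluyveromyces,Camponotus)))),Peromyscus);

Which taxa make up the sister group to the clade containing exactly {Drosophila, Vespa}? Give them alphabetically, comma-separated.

Aedes, Ateles, Camponotus, Clostridium, Hordeum, Kluyveromyces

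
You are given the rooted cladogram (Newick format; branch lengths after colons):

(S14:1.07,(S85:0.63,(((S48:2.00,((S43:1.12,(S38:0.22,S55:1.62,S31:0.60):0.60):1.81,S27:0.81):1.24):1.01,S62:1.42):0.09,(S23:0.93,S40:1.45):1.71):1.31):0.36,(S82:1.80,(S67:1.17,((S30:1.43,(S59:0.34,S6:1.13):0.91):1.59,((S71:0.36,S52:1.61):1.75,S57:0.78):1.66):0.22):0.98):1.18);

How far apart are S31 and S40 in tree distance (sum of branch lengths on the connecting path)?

The path runs S31 → … → MRCA → … → S40; the MRCA is the node subtending (((S48,((S43,(S38,S55,S31)),S27)),S62),(S23,S40)).
Branch lengths along that path: 0.60 + 0.60 + 1.81 + 1.24 + 1.01 + 0.09 + 1.71 + 1.45 = 8.51.

8.51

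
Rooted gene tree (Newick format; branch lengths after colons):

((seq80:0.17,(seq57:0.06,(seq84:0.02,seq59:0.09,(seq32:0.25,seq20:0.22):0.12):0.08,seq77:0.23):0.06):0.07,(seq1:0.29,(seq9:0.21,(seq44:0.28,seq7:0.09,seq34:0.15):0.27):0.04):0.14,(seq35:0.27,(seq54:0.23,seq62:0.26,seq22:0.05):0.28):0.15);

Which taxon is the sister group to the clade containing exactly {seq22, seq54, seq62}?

seq35

The clade containing exactly {seq22, seq54, seq62} attaches to the tree at the node subtending (seq35,(seq54,seq62,seq22)).
The other lineage descending from that same node — the sister group — is the single tip seq35.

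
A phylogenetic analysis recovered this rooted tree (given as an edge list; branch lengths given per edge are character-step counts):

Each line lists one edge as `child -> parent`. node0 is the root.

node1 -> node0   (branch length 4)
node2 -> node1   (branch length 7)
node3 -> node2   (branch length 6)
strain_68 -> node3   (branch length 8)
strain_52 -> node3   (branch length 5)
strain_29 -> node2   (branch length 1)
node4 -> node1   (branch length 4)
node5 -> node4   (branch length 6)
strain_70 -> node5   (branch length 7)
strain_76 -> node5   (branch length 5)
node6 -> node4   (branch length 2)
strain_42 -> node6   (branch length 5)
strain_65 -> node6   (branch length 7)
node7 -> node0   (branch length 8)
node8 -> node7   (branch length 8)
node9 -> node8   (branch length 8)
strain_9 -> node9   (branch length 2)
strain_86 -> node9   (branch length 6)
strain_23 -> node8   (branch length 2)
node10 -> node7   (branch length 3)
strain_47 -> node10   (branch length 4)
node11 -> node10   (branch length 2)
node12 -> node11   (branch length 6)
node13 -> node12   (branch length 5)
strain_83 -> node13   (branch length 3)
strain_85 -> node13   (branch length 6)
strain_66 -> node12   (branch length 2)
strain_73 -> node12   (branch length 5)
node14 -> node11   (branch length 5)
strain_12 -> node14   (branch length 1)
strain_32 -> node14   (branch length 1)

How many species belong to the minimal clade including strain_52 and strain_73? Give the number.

The MRCA of strain_52 and strain_73 is the root, so the clade is the entire tree.
That clade contains 17 terminal taxa: strain_12, strain_23, strain_29, strain_32, strain_42, strain_47, strain_52, strain_65, strain_66, strain_68, strain_70, strain_73, strain_76, strain_83, strain_85, strain_86, strain_9.

17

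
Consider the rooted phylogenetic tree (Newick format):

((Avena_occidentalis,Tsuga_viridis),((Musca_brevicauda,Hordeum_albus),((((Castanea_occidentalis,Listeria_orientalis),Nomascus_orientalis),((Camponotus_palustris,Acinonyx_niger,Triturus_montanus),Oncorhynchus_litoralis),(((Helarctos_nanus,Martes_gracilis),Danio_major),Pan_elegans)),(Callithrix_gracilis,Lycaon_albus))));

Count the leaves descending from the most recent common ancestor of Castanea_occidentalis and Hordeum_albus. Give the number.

The MRCA of Castanea_occidentalis and Hordeum_albus is the node subtending ((Musca_brevicauda,Hordeum_albus),((((Castanea_occidentalis,Listeria_orientalis),Nomascus_orientalis),((Camponotus_palustris,Acinonyx_niger,Triturus_montanus),Oncorhynchus_litoralis),(((Helarctos_nanus,Martes_gracilis),Danio_major),Pan_elegans)),(Callithrix_gracilis,Lycaon_albus))).
That clade contains 15 terminal taxa: Acinonyx_niger, Callithrix_gracilis, Camponotus_palustris, Castanea_occidentalis, Danio_major, Helarctos_nanus, Hordeum_albus, Listeria_orientalis, Lycaon_albus, Martes_gracilis, Musca_brevicauda, Nomascus_orientalis, Oncorhynchus_litoralis, Pan_elegans, Triturus_montanus.

15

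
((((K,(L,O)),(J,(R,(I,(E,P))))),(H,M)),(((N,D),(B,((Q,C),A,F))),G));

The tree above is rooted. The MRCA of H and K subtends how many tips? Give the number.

The MRCA of H and K is the node subtending (((K,(L,O)),(J,(R,(I,(E,P))))),(H,M)).
That clade contains 10 terminal taxa: E, H, I, J, K, L, M, O, P, R.

10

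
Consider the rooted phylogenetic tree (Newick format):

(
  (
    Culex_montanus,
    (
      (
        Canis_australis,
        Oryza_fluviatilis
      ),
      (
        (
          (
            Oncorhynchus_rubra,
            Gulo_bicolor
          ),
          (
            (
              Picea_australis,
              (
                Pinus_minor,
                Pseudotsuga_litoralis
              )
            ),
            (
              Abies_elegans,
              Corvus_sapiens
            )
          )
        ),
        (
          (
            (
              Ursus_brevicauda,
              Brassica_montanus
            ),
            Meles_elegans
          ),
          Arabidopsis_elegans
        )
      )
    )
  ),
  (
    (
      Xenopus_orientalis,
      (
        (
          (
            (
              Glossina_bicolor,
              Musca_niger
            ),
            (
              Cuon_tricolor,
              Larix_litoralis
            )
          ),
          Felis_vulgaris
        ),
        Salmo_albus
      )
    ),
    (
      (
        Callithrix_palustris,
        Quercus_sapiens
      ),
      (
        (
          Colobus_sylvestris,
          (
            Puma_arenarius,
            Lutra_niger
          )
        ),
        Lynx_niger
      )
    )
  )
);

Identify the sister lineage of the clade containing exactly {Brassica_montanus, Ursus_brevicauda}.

Meles_elegans

The clade containing exactly {Brassica_montanus, Ursus_brevicauda} attaches to the tree at the node subtending ((Ursus_brevicauda,Brassica_montanus),Meles_elegans).
The other lineage descending from that same node — the sister group — is the single tip Meles_elegans.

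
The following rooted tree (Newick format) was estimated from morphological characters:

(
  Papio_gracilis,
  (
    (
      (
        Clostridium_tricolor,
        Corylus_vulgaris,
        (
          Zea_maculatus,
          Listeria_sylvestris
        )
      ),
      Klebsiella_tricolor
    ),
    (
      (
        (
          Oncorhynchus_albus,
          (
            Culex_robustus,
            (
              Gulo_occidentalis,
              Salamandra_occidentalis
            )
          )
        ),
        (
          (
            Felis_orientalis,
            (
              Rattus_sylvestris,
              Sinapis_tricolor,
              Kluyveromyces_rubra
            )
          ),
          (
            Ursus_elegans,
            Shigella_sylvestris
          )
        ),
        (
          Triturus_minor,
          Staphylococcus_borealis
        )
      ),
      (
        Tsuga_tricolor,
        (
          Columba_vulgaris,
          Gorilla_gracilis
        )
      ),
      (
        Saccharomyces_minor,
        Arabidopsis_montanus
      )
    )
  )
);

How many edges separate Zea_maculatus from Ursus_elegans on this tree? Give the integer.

9

The MRCA of Zea_maculatus and Ursus_elegans is the node subtending (((Clostridium_tricolor,Corylus_vulgaris,(Zea_maculatus,Listeria_sylvestris)),Klebsiella_tricolor),(((Oncorhynchus_albus,(Culex_robustus,(Gulo_occidentalis,Salamandra_occidentalis))),((Felis_orientalis,(Rattus_sylvestris,Sinapis_tricolor,Kluyveromyces_rubra)),(Ursus_elegans,Shigella_sylvestris)),(Triturus_minor,Staphylococcus_borealis)),(Tsuga_tricolor,(Columba_vulgaris,Gorilla_gracilis)),(Saccharomyces_minor,Arabidopsis_montanus))).
From Zea_maculatus up to that node: 4 branches. From Ursus_elegans up to the same node: 5 branches. Total: 4 + 5 = 9.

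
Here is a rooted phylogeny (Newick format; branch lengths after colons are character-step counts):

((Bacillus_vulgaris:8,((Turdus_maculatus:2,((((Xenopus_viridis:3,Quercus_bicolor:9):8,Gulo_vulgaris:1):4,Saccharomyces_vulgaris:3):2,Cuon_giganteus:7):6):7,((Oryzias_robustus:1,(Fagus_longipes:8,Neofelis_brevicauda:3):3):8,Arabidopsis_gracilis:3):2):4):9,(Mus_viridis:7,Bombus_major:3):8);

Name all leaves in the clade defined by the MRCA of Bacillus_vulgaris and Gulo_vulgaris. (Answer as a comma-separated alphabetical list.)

Tracing Bacillus_vulgaris: it sits inside (Bacillus_vulgaris,((Turdus_maculatus,((((Xenopus_viridis,Quercus_bicolor),Gulo_vulgaris),Saccharomyces_vulgaris),Cuon_giganteus)),((Oryzias_robustus,(Fagus_longipes,Neofelis_brevicauda)),Arabidopsis_gracilis))).
Tracing Gulo_vulgaris: it sits inside ((Xenopus_viridis,Quercus_bicolor),Gulo_vulgaris).
The smallest clade enclosing both is (Bacillus_vulgaris,((Turdus_maculatus,((((Xenopus_viridis,Quercus_bicolor),Gulo_vulgaris),Saccharomyces_vulgaris),Cuon_giganteus)),((Oryzias_robustus,(Fagus_longipes,Neofelis_brevicauda)),Arabidopsis_gracilis))); the answer is its 11 terminal taxa in alphabetical order.

Arabidopsis_gracilis, Bacillus_vulgaris, Cuon_giganteus, Fagus_longipes, Gulo_vulgaris, Neofelis_brevicauda, Oryzias_robustus, Quercus_bicolor, Saccharomyces_vulgaris, Turdus_maculatus, Xenopus_viridis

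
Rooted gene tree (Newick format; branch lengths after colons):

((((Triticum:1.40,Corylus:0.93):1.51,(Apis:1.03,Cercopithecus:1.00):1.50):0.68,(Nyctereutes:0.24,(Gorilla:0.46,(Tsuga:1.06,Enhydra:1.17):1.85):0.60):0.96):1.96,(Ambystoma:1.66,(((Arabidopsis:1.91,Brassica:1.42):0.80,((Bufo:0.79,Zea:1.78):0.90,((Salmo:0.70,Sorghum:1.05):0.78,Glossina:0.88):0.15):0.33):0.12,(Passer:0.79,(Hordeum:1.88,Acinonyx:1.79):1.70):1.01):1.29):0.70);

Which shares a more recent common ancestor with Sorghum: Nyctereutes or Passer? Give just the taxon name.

Passer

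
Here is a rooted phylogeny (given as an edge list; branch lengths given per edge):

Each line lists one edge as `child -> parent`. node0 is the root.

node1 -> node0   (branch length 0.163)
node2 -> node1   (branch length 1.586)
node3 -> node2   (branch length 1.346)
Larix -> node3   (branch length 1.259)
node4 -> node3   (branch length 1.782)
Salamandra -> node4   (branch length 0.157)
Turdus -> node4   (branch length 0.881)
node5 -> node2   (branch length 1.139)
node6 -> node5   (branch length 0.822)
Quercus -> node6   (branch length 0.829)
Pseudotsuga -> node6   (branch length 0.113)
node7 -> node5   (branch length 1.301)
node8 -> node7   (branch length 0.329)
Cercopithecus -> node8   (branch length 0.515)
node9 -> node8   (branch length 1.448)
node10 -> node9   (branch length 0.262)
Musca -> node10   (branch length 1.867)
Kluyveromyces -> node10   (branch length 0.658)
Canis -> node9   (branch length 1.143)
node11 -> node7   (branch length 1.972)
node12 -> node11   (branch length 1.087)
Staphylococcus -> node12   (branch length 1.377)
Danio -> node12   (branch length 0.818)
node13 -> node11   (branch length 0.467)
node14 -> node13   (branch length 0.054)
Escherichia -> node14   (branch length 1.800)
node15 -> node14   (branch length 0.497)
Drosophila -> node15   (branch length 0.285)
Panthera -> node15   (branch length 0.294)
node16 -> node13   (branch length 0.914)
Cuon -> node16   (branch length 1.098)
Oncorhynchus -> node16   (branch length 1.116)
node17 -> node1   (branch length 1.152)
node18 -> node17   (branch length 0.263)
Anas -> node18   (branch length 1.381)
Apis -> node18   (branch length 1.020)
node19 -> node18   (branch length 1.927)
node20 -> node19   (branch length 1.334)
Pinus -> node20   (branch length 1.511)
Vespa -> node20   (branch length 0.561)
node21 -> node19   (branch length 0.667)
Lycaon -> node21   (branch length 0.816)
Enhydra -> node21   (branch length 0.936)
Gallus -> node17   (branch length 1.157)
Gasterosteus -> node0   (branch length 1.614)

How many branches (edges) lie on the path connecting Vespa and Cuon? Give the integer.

12

The MRCA of Vespa and Cuon is the node subtending (((Larix,(Salamandra,Turdus)),((Quercus,Pseudotsuga),((Cercopithecus,((Musca,Kluyveromyces),Canis)),((Staphylococcus,Danio),((Escherichia,(Drosophila,Panthera)),(Cuon,Oncorhynchus)))))),((Anas,Apis,((Pinus,Vespa),(Lycaon,Enhydra))),Gallus)).
From Vespa up to that node: 5 branches. From Cuon up to the same node: 7 branches. Total: 5 + 7 = 12.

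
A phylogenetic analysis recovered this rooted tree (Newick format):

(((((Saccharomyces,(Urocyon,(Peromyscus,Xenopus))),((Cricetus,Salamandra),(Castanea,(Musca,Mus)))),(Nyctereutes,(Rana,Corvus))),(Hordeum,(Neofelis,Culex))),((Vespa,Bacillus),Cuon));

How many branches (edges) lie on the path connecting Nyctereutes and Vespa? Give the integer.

The MRCA of Nyctereutes and Vespa is the root of the tree.
From Nyctereutes up to that node: 4 branches. From Vespa up to the same node: 3 branches. Total: 4 + 3 = 7.

7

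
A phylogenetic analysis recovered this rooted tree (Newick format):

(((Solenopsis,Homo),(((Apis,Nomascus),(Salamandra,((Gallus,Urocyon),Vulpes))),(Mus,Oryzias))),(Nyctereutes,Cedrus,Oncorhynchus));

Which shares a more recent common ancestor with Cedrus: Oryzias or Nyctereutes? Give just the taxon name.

The MRCA of Cedrus and Nyctereutes subtends (Nyctereutes,Cedrus,Oncorhynchus) (3 taxa).
The MRCA of Cedrus and Oryzias is the root, subtending the entire tree (13 taxa).
The first is nested inside the second, so Cedrus shares a more recent common ancestor with Nyctereutes.

Nyctereutes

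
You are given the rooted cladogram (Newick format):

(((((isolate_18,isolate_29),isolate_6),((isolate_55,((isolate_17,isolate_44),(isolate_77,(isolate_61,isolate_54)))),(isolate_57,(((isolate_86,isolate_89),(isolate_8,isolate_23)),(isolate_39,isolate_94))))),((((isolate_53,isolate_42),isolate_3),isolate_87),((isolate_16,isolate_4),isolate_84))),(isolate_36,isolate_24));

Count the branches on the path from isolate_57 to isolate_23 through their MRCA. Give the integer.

The MRCA of isolate_57 and isolate_23 is the node subtending (isolate_57,(((isolate_86,isolate_89),(isolate_8,isolate_23)),(isolate_39,isolate_94))).
From isolate_57 up to that node: 1 branch. From isolate_23 up to the same node: 4 branches. Total: 1 + 4 = 5.

5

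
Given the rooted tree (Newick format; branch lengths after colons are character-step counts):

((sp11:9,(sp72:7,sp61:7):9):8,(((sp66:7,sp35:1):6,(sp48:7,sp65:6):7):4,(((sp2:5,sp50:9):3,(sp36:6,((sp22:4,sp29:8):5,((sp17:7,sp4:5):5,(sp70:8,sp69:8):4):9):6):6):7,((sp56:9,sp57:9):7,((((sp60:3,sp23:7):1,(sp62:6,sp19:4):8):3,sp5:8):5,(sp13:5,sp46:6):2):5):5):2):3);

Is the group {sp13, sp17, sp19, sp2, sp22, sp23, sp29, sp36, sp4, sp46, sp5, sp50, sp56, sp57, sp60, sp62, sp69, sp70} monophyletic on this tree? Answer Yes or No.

Yes

The most recent common ancestor of these taxa subtends (((sp2,sp50),(sp36,((sp22,sp29),((sp17,sp4),(sp70,sp69))))),((sp56,sp57),((((sp60,sp23),(sp62,sp19)),sp5),(sp13,sp46)))).
That clade has exactly 18 tips — every listed taxon and nothing else — so the group is monophyletic.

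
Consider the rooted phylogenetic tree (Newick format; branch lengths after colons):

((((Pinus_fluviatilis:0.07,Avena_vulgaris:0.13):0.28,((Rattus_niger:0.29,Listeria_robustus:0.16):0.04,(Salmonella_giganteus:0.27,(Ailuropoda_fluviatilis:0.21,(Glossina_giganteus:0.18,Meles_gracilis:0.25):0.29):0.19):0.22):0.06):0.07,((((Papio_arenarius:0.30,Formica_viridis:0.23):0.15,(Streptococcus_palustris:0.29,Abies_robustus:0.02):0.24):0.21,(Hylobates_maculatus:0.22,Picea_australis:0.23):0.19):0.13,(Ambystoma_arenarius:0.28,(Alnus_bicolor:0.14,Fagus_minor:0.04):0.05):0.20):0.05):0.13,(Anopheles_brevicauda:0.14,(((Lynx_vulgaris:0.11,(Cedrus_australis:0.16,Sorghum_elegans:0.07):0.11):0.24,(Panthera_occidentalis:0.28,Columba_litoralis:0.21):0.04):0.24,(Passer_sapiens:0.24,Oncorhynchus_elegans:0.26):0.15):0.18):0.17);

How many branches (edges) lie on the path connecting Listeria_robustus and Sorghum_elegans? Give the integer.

The MRCA of Listeria_robustus and Sorghum_elegans is the root of the tree.
From Listeria_robustus up to that node: 5 branches. From Sorghum_elegans up to the same node: 6 branches. Total: 5 + 6 = 11.

11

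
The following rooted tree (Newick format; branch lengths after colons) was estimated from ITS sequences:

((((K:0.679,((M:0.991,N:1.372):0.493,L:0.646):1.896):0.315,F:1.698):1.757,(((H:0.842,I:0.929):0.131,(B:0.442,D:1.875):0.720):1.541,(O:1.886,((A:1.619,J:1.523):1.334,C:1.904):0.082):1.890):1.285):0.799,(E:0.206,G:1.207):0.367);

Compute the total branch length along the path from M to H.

9.251

The path runs M → … → MRCA → … → H; the MRCA is the node subtending (((K,((M,N),L)),F),(((H,I),(B,D)),(O,((A,J),C)))).
Branch lengths along that path: 0.991 + 0.493 + 1.896 + 0.315 + 1.757 + 1.285 + 1.541 + 0.131 + 0.842 = 9.251.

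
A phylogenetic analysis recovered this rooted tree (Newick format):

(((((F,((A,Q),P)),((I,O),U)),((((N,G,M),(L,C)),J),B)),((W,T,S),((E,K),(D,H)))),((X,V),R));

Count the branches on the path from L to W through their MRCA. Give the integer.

The MRCA of L and W is the node subtending ((((F,((A,Q),P)),((I,O),U)),((((N,G,M),(L,C)),J),B)),((W,T,S),((E,K),(D,H)))).
From L up to that node: 6 branches. From W up to the same node: 3 branches. Total: 6 + 3 = 9.

9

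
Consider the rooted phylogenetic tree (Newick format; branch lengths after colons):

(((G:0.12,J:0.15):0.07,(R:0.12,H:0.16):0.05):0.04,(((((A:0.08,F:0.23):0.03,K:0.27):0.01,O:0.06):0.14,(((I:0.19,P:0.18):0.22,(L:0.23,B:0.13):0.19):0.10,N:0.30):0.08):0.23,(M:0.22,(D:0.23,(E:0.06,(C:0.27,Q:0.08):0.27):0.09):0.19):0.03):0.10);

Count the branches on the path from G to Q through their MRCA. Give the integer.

9

The MRCA of G and Q is the root of the tree.
From G up to that node: 3 branches. From Q up to the same node: 6 branches. Total: 3 + 6 = 9.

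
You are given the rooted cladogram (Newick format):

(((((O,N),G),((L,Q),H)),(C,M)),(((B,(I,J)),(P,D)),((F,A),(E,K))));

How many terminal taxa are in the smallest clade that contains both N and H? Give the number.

The MRCA of N and H is the node subtending (((O,N),G),((L,Q),H)).
That clade contains 6 terminal taxa: G, H, L, N, O, Q.

6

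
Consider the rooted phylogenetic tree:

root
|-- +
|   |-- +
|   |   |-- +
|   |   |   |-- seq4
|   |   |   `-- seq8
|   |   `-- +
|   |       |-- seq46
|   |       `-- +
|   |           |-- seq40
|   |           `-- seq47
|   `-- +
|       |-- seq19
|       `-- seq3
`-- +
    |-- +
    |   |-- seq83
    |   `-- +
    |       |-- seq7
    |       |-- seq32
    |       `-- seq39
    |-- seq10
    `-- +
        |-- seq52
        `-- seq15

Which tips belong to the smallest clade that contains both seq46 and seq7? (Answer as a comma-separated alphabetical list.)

Tracing seq46: it sits inside (seq46,(seq40,seq47)).
Tracing seq7: it sits inside (seq7,seq32,seq39).
The smallest clade enclosing both is the whole tree (their MRCA is the root), so the answer is all 14 tips in alphabetical order.

seq10, seq15, seq19, seq3, seq32, seq39, seq4, seq40, seq46, seq47, seq52, seq7, seq8, seq83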